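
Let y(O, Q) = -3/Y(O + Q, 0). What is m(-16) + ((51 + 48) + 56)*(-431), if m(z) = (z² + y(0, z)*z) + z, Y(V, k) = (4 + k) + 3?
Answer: -465907/7 ≈ -66558.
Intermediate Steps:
Y(V, k) = 7 + k
y(O, Q) = -3/7 (y(O, Q) = -3/(7 + 0) = -3/7)
m(z) = z² + 4*z/7 (m(z) = (z² - 3*z/7) + z = z² + 4*z/7)
m(-16) + ((51 + 48) + 56)*(-431) = (⅐)*(-16)*(4 + 7*(-16)) + ((51 + 48) + 56)*(-431) = (⅐)*(-16)*(4 - 112) + (99 + 56)*(-431) = (⅐)*(-16)*(-108) + 155*(-431) = 1728/7 - 66805 = -465907/7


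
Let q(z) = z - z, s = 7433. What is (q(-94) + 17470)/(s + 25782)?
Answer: 3494/6643 ≈ 0.52597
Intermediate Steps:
q(z) = 0
(q(-94) + 17470)/(s + 25782) = (0 + 17470)/(7433 + 25782) = 17470/33215 = 17470*(1/33215) = 3494/6643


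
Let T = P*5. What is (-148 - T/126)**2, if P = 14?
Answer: 1787569/81 ≈ 22069.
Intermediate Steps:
T = 70 (T = 14*5 = 70)
(-148 - T/126)**2 = (-148 - 70/126)**2 = (-148 - 1*5/9)**2 = (-148 - 5/9)**2 = (-1337/9)**2 = 1787569/81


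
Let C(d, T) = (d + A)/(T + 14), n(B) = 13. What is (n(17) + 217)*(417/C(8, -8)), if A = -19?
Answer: -575460/11 ≈ -52315.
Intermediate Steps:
C(d, T) = (-19 + d)/(14 + T) (C(d, T) = (d - 19)/(T + 14) = (-19 + d)/(14 + T))
(n(17) + 217)*(417/C(8, -8)) = (13 + 217)*(417/(((-19 + 8)/(14 - 8)))) = 230*(417/((-11/6))) = 230*(417/(((⅙)*(-11)))) = 230*(417/(-11/6)) = 230*(417*(-6/11)) = 230*(-2502/11) = -575460/11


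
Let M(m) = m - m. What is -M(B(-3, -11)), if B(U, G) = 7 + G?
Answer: 0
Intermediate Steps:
M(m) = 0
-M(B(-3, -11)) = -1*0 = 0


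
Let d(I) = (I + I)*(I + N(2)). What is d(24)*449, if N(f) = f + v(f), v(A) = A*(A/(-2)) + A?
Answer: 560352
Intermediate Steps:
v(A) = A - A²/2 (v(A) = A*(A*(-½)) + A = A*(-A/2) + A = -A²/2 + A = A - A²/2)
N(f) = f + f*(2 - f)/2
d(I) = 2*I*(2 + I) (d(I) = (I + I)*(I + (½)*2*(4 - 1*2)) = (2*I)*(I + (½)*2*(4 - 2)) = (2*I)*(I + (½)*2*2) = (2*I)*(I + 2) = (2*I)*(2 + I) = 2*I*(2 + I))
d(24)*449 = (2*24*(2 + 24))*449 = (2*24*26)*449 = 1248*449 = 560352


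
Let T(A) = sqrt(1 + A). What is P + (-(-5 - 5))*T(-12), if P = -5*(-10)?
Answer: 50 + 10*I*sqrt(11) ≈ 50.0 + 33.166*I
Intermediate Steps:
P = 50
P + (-(-5 - 5))*T(-12) = 50 + (-(-5 - 5))*sqrt(1 - 12) = 50 + (-1*(-10))*sqrt(-11) = 50 + 10*(I*sqrt(11)) = 50 + 10*I*sqrt(11)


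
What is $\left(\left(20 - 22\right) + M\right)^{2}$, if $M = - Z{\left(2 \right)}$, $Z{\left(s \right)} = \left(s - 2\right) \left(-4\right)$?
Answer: $4$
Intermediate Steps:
$Z{\left(s \right)} = 8 - 4 s$ ($Z{\left(s \right)} = \left(-2 + s\right) \left(-4\right) = 8 - 4 s$)
$M = 0$ ($M = - (8 - 8) = \left(-1\right) 0 = 0$)
$\left(\left(20 - 22\right) + M\right)^{2} = \left(\left(20 - 22\right) + 0\right)^{2} = \left(-2 + 0\right)^{2} = \left(-2\right)^{2} = 4$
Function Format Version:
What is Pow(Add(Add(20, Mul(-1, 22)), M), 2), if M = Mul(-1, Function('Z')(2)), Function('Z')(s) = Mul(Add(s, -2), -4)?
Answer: 4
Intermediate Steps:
Function('Z')(s) = Add(8, Mul(-4, s)) (Function('Z')(s) = Mul(Add(-2, s), -4) = Add(8, Mul(-4, s)))
M = 0 (M = Mul(-1, Add(8, Mul(-4, 2))) = Mul(-1, Add(8, -8)) = Mul(-1, 0) = 0)
Pow(Add(Add(20, Mul(-1, 22)), M), 2) = Pow(Add(Add(20, Mul(-1, 22)), 0), 2) = Pow(Add(Add(20, -22), 0), 2) = Pow(Add(-2, 0), 2) = Pow(-2, 2) = 4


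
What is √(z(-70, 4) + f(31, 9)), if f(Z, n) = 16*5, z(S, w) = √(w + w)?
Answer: √(80 + 2*√2) ≈ 9.1010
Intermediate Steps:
z(S, w) = √2*√w (z(S, w) = √(2*w) = √2*√w)
f(Z, n) = 80
√(z(-70, 4) + f(31, 9)) = √(√2*√4 + 80) = √(√2*2 + 80) = √(2*√2 + 80) = √(80 + 2*√2)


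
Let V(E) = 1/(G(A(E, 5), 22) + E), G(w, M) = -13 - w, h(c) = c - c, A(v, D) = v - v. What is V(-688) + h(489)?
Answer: -1/701 ≈ -0.0014265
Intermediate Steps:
A(v, D) = 0
h(c) = 0
V(E) = 1/(-13 + E) (V(E) = 1/((-13 - 1*0) + E) = 1/((-13 + 0) + E) = 1/(-13 + E))
V(-688) + h(489) = 1/(-13 - 688) + 0 = 1/(-701) + 0 = -1/701 + 0 = -1/701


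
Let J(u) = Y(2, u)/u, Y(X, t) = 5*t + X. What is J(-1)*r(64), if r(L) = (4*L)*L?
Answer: 49152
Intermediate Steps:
Y(X, t) = X + 5*t
J(u) = (2 + 5*u)/u
r(L) = 4*L²
J(-1)*r(64) = (5 + 2/(-1))*(4*64²) = (5 + 2*(-1))*(4*4096) = (5 - 2)*16384 = 3*16384 = 49152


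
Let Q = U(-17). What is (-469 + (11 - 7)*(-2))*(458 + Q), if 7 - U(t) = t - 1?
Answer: -230391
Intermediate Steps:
U(t) = 8 - t (U(t) = 7 - (t - 1) = 7 - (-1 + t) = 7 + (1 - t) = 8 - t)
Q = 25 (Q = 8 - 1*(-17) = 8 + 17 = 25)
(-469 + (11 - 7)*(-2))*(458 + Q) = (-469 + (11 - 7)*(-2))*(458 + 25) = (-469 + 4*(-2))*483 = (-469 - 8)*483 = -477*483 = -230391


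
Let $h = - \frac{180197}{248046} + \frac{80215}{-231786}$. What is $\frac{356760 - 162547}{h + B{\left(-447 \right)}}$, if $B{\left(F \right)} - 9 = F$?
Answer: $- \frac{930500218747269}{2103654720005} \approx -442.33$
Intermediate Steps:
$h = - \frac{5138679311}{4791132513}$ ($h = \left(-180197\right) \frac{1}{248046} + 80215 \left(- \frac{1}{231786}\right) = - \frac{180197}{248046} - \frac{80215}{231786} = - \frac{5138679311}{4791132513} \approx -1.0725$)
$B{\left(F \right)} = 9 + F$
$\frac{356760 - 162547}{h + B{\left(-447 \right)}} = \frac{356760 - 162547}{- \frac{5138679311}{4791132513} + \left(9 - 447\right)} = \frac{194213}{- \frac{5138679311}{4791132513} - 438} = \frac{194213}{- \frac{2103654720005}{4791132513}} = 194213 \left(- \frac{4791132513}{2103654720005}\right) = - \frac{930500218747269}{2103654720005}$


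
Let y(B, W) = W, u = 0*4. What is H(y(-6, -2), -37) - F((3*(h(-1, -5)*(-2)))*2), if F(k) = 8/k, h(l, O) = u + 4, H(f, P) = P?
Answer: -221/6 ≈ -36.833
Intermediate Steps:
u = 0
h(l, O) = 4 (h(l, O) = 0 + 4 = 4)
H(y(-6, -2), -37) - F((3*(h(-1, -5)*(-2)))*2) = -37 - 8/((3*(4*(-2)))*2) = -37 - 8/((3*(-8))*2) = -37 - 8/((-24*2)) = -37 - 8/(-48) = -37 - 8*(-1)/48 = -37 - 1*(-⅙) = -37 + ⅙ = -221/6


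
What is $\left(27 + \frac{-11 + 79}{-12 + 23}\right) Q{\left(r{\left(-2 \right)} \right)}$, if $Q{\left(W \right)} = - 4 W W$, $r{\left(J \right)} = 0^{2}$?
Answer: $0$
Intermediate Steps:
$r{\left(J \right)} = 0$
$Q{\left(W \right)} = - 4 W^{2}$
$\left(27 + \frac{-11 + 79}{-12 + 23}\right) Q{\left(r{\left(-2 \right)} \right)} = \left(27 + \frac{-11 + 79}{-12 + 23}\right) \left(- 4 \cdot 0^{2}\right) = \left(27 + \frac{68}{11}\right) \left(\left(-4\right) 0\right) = \left(27 + 68 \cdot \frac{1}{11}\right) 0 = \left(27 + \frac{68}{11}\right) 0 = \frac{365}{11} \cdot 0 = 0$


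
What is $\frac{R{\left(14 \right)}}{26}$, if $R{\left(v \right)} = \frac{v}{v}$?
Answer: $\frac{1}{26} \approx 0.038462$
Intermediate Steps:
$R{\left(v \right)} = 1$
$\frac{R{\left(14 \right)}}{26} = \frac{1}{26} \cdot 1 = \frac{1}{26}$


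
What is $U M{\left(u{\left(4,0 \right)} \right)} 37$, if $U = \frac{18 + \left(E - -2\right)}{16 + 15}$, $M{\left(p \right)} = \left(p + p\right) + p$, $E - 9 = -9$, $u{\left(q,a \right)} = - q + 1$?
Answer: $- \frac{6660}{31} \approx -214.84$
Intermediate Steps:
$u{\left(q,a \right)} = 1 - q$
$E = 0$ ($E = 9 - 9 = 0$)
$M{\left(p \right)} = 3 p$ ($M{\left(p \right)} = 2 p + p = 3 p$)
$U = \frac{20}{31}$ ($U = \frac{18 + \left(0 - -2\right)}{16 + 15} = \frac{18 + \left(0 + 2\right)}{31} = \left(18 + 2\right) \frac{1}{31} = 20 \cdot \frac{1}{31} = \frac{20}{31} \approx 0.64516$)
$U M{\left(u{\left(4,0 \right)} \right)} 37 = \frac{20 \cdot 3 \left(1 - 4\right)}{31} \cdot 37 = \frac{20 \cdot 3 \left(-3\right)}{31} \cdot 37 = \frac{20}{31} \left(-9\right) 37 = \left(- \frac{180}{31}\right) 37 = - \frac{6660}{31}$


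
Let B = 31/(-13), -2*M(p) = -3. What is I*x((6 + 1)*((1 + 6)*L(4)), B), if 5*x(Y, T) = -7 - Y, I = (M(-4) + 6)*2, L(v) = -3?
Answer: 420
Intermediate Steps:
M(p) = 3/2 (M(p) = -½*(-3) = 3/2)
I = 15 (I = (3/2 + 6)*2 = (15/2)*2 = 15)
B = -31/13 (B = 31*(-1/13) = -31/13 ≈ -2.3846)
x(Y, T) = -7/5 - Y/5 (x(Y, T) = (-7 - Y)/5 = -7/5 - Y/5)
I*x((6 + 1)*((1 + 6)*L(4)), B) = 15*(-7/5 - (6 + 1)*(1 + 6)*(-3)/5) = 15*(-7/5 - 7*7*(-3)/5) = 15*(-7/5 - 7*(-21)/5) = 15*(-7/5 - ⅕*(-147)) = 15*(-7/5 + 147/5) = 15*28 = 420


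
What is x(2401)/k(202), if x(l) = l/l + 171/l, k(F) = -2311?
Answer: -2572/5548711 ≈ -0.00046353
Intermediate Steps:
x(l) = 1 + 171/l
x(2401)/k(202) = ((171 + 2401)/2401)/(-2311) = ((1/2401)*2572)*(-1/2311) = (2572/2401)*(-1/2311) = -2572/5548711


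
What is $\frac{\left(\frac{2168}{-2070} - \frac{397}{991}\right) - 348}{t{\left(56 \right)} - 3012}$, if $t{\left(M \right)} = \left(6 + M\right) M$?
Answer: $- \frac{358423519}{471815100} \approx -0.75967$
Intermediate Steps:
$t{\left(M \right)} = M \left(6 + M\right)$
$\frac{\left(\frac{2168}{-2070} - \frac{397}{991}\right) - 348}{t{\left(56 \right)} - 3012} = \frac{\left(\frac{2168}{-2070} - \frac{397}{991}\right) - 348}{56 \left(6 + 56\right) - 3012} = \frac{\left(2168 \left(- \frac{1}{2070}\right) - \frac{397}{991}\right) - 348}{56 \cdot 62 - 3012} = \frac{\left(- \frac{1084}{1035} - \frac{397}{991}\right) - 348}{3472 - 3012} = \frac{- \frac{1485139}{1025685} - 348}{460} = \left(- \frac{358423519}{1025685}\right) \frac{1}{460} = - \frac{358423519}{471815100}$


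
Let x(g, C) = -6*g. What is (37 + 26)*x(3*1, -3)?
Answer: -1134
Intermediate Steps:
(37 + 26)*x(3*1, -3) = (37 + 26)*(-18) = 63*(-6*3) = 63*(-18) = -1134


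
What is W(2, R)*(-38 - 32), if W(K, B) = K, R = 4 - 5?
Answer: -140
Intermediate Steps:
R = -1
W(2, R)*(-38 - 32) = 2*(-38 - 32) = 2*(-70) = -140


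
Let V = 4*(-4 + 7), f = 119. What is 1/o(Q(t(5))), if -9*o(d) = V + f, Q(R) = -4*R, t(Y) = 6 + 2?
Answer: -9/131 ≈ -0.068702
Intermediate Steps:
t(Y) = 8
V = 12 (V = 4*3 = 12)
o(d) = -131/9 (o(d) = -(12 + 119)/9 = -⅑*131 = -131/9)
1/o(Q(t(5))) = 1/(-131/9) = -9/131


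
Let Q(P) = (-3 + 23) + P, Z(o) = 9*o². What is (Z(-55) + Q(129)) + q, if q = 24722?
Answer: 52096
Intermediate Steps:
Q(P) = 20 + P
(Z(-55) + Q(129)) + q = (9*(-55)² + (20 + 129)) + 24722 = (9*3025 + 149) + 24722 = (27225 + 149) + 24722 = 27374 + 24722 = 52096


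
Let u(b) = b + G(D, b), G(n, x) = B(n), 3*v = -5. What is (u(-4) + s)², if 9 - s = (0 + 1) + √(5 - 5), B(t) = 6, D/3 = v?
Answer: 100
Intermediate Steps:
v = -5/3 (v = (⅓)*(-5) = -5/3 ≈ -1.6667)
D = -5 (D = 3*(-5/3) = -5)
G(n, x) = 6
u(b) = 6 + b (u(b) = b + 6 = 6 + b)
s = 8 (s = 9 - ((0 + 1) + √(5 - 5)) = 9 - (1 + √0) = 9 - (1 + 0) = 9 - 1*1 = 9 - 1 = 8)
(u(-4) + s)² = ((6 - 4) + 8)² = (2 + 8)² = 10² = 100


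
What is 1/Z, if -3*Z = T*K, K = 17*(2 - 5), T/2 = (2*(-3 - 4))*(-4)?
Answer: 1/1904 ≈ 0.00052521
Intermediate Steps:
T = 112 (T = 2*((2*(-3 - 4))*(-4)) = 2*((2*(-7))*(-4)) = 2*(-14*(-4)) = 2*56 = 112)
K = -51 (K = 17*(-3) = -51)
Z = 1904 (Z = -112*(-51)/3 = -1/3*(-5712) = 1904)
1/Z = 1/1904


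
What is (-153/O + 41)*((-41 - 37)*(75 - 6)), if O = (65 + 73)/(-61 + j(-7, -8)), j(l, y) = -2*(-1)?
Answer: -572715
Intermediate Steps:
j(l, y) = 2
O = -138/59 (O = (65 + 73)/(-61 + 2) = 138/(-59) = 138*(-1/59) = -138/59 ≈ -2.3390)
(-153/O + 41)*((-41 - 37)*(75 - 6)) = (-153/(-138/59) + 41)*((-41 - 37)*(75 - 6)) = (-153*(-59/138) + 41)*(-78*69) = (3009/46 + 41)*(-5382) = (4895/46)*(-5382) = -572715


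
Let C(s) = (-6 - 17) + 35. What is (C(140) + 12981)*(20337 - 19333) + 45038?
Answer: 13090010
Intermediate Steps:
C(s) = 12 (C(s) = -23 + 35 = 12)
(C(140) + 12981)*(20337 - 19333) + 45038 = (12 + 12981)*(20337 - 19333) + 45038 = 12993*1004 + 45038 = 13044972 + 45038 = 13090010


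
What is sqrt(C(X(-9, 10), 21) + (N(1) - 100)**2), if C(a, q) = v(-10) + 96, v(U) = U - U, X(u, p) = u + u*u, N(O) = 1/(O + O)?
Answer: sqrt(39985)/2 ≈ 99.981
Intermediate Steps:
N(O) = 1/(2*O)
X(u, p) = u + u**2
v(U) = 0
C(a, q) = 96 (C(a, q) = 0 + 96 = 96)
sqrt(C(X(-9, 10), 21) + (N(1) - 100)**2) = sqrt(96 + ((1/2)/1 - 100)**2) = sqrt(96 + ((1/2)*1 - 100)**2) = sqrt(96 + (1/2 - 100)**2) = sqrt(96 + (-199/2)**2) = sqrt(96 + 39601/4) = sqrt(39985/4) = sqrt(39985)/2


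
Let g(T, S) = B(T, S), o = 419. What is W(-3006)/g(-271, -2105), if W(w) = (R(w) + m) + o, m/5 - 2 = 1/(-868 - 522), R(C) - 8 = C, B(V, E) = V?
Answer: 714183/75338 ≈ 9.4797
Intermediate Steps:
R(C) = 8 + C
m = 2779/278 (m = 10 + 5/(-868 - 522) = 10 + 5/(-1390) = 10 + 5*(-1/1390) = 10 - 1/278 = 2779/278 ≈ 9.9964)
g(T, S) = T
W(w) = 121485/278 + w (W(w) = ((8 + w) + 2779/278) + 419 = (5003/278 + w) + 419 = 121485/278 + w)
W(-3006)/g(-271, -2105) = (121485/278 - 3006)/(-271) = -714183/278*(-1/271) = 714183/75338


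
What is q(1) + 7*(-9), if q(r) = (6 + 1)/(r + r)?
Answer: -119/2 ≈ -59.500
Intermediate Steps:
q(r) = 7/(2*r) (q(r) = 7/((2*r)) = 7*(1/(2*r)) = 7/(2*r))
q(1) + 7*(-9) = (7/2)/1 + 7*(-9) = (7/2)*1 - 63 = 7/2 - 63 = -119/2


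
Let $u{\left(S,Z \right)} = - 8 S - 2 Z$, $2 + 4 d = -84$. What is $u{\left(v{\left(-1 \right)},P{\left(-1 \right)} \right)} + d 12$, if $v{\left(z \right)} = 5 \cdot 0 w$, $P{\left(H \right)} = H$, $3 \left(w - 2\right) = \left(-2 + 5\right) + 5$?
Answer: $-256$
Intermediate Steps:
$w = \frac{14}{3}$ ($w = 2 + \frac{\left(-2 + 5\right) + 5}{3} = 2 + \frac{3 + 5}{3} = 2 + \frac{1}{3} \cdot 8 = 2 + \frac{8}{3} = \frac{14}{3} \approx 4.6667$)
$d = - \frac{43}{2}$ ($d = - \frac{1}{2} + \frac{1}{4} \left(-84\right) = - \frac{1}{2} - 21 = - \frac{43}{2} \approx -21.5$)
$v{\left(z \right)} = 0$ ($v{\left(z \right)} = 5 \cdot 0 \cdot \frac{14}{3} = 0 \cdot \frac{14}{3} = 0$)
$u{\left(v{\left(-1 \right)},P{\left(-1 \right)} \right)} + d 12 = \left(\left(-8\right) 0 - -2\right) - 258 = \left(0 + 2\right) - 258 = 2 - 258 = -256$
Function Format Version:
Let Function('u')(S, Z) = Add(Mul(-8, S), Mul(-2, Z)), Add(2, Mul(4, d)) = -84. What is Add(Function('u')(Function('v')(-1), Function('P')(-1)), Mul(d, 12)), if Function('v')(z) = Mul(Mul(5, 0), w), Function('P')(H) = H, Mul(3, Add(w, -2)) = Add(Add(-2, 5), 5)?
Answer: -256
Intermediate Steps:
w = Rational(14, 3) (w = Add(2, Mul(Rational(1, 3), Add(Add(-2, 5), 5))) = Add(2, Mul(Rational(1, 3), Add(3, 5))) = Add(2, Mul(Rational(1, 3), 8)) = Add(2, Rational(8, 3)) = Rational(14, 3) ≈ 4.6667)
d = Rational(-43, 2) (d = Add(Rational(-1, 2), Mul(Rational(1, 4), -84)) = Add(Rational(-1, 2), -21) = Rational(-43, 2) ≈ -21.500)
Function('v')(z) = 0 (Function('v')(z) = Mul(Mul(5, 0), Rational(14, 3)) = Mul(0, Rational(14, 3)) = 0)
Add(Function('u')(Function('v')(-1), Function('P')(-1)), Mul(d, 12)) = Add(Add(Mul(-8, 0), Mul(-2, -1)), Mul(Rational(-43, 2), 12)) = Add(Add(0, 2), -258) = Add(2, -258) = -256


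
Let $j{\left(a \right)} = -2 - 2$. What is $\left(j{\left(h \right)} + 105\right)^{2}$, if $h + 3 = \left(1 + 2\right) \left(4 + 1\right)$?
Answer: $10201$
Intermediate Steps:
$h = 12$ ($h = -3 + \left(1 + 2\right) \left(4 + 1\right) = -3 + 3 \cdot 5 = -3 + 15 = 12$)
$j{\left(a \right)} = -4$
$\left(j{\left(h \right)} + 105\right)^{2} = \left(-4 + 105\right)^{2} = 101^{2} = 10201$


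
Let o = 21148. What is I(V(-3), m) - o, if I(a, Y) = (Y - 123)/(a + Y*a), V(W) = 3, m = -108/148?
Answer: -106503/5 ≈ -21301.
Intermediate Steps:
m = -27/37 (m = -108*1/148 = -27/37 ≈ -0.72973)
I(a, Y) = (-123 + Y)/(a + Y*a)
I(V(-3), m) - o = (-123 - 27/37)/(3*(1 - 27/37)) - 1*21148 = (⅓)*(-4578/37)/(10/37) - 21148 = (⅓)*(37/10)*(-4578/37) - 21148 = -763/5 - 21148 = -106503/5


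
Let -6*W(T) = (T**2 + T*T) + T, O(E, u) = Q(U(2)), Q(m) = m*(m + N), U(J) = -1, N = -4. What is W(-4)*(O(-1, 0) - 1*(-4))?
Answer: -42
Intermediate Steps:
Q(m) = m*(-4 + m) (Q(m) = m*(m - 4) = m*(-4 + m))
O(E, u) = 5 (O(E, u) = -(-4 - 1) = -1*(-5) = 5)
W(T) = -T**2/3 - T/6 (W(T) = -((T**2 + T*T) + T)/6 = -((T**2 + T**2) + T)/6 = -(2*T**2 + T)/6 = -(T + 2*T**2)/6 = -T**2/3 - T/6)
W(-4)*(O(-1, 0) - 1*(-4)) = (-1/6*(-4)*(1 + 2*(-4)))*(5 - 1*(-4)) = (-1/6*(-4)*(1 - 8))*(5 + 4) = -1/6*(-4)*(-7)*9 = -14/3*9 = -42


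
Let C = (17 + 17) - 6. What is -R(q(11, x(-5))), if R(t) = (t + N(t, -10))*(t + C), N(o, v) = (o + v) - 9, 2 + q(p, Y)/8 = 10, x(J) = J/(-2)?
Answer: -10028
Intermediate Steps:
x(J) = -J/2 (x(J) = J*(-½) = -J/2)
q(p, Y) = 64 (q(p, Y) = -16 + 8*10 = -16 + 80 = 64)
C = 28 (C = 34 - 6 = 28)
N(o, v) = -9 + o + v
R(t) = (-19 + 2*t)*(28 + t) (R(t) = (t + (-9 + t - 10))*(t + 28) = (t + (-19 + t))*(28 + t) = (-19 + 2*t)*(28 + t))
-R(q(11, x(-5))) = -(-532 + 2*64² + 37*64) = -(-532 + 2*4096 + 2368) = -(-532 + 8192 + 2368) = -1*10028 = -10028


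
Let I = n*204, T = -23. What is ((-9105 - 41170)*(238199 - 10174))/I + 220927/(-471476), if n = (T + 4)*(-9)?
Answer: -675623529801871/2055871098 ≈ -3.2863e+5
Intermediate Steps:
n = 171 (n = (-23 + 4)*(-9) = -19*(-9) = 171)
I = 34884 (I = 171*204 = 34884)
((-9105 - 41170)*(238199 - 10174))/I + 220927/(-471476) = ((-9105 - 41170)*(238199 - 10174))/34884 + 220927/(-471476) = -50275*228025*(1/34884) + 220927*(-1/471476) = -11463956875*1/34884 - 220927/471476 = -11463956875/34884 - 220927/471476 = -675623529801871/2055871098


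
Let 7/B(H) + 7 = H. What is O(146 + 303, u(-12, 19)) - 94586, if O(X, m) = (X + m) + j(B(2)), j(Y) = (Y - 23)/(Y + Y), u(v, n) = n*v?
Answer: -660494/7 ≈ -94356.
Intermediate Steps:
B(H) = 7/(-7 + H)
j(Y) = (-23 + Y)/(2*Y) (j(Y) = (-23 + Y)/((2*Y)) = (-23 + Y)*(1/(2*Y)) = (-23 + Y)/(2*Y))
O(X, m) = 61/7 + X + m (O(X, m) = (X + m) + (-23 + 7/(-7 + 2))/(2*((7/(-7 + 2)))) = (X + m) + (-23 + 7/(-5))/(2*((7/(-5)))) = (X + m) + (-23 + 7*(-1/5))/(2*((7*(-1/5)))) = (X + m) + (-23 - 7/5)/(2*(-7/5)) = (X + m) + (1/2)*(-5/7)*(-122/5) = (X + m) + 61/7 = 61/7 + X + m)
O(146 + 303, u(-12, 19)) - 94586 = (61/7 + (146 + 303) + 19*(-12)) - 94586 = (61/7 + 449 - 228) - 94586 = 1608/7 - 94586 = -660494/7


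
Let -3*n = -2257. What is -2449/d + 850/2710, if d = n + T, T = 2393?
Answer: -1188977/2557156 ≈ -0.46496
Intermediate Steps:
n = 2257/3 (n = -⅓*(-2257) = 2257/3 ≈ 752.33)
d = 9436/3 (d = 2257/3 + 2393 = 9436/3 ≈ 3145.3)
-2449/d + 850/2710 = -2449/9436/3 + 850/2710 = -2449*3/9436 + 850*(1/2710) = -7347/9436 + 85/271 = -1188977/2557156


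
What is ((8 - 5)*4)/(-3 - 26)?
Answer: -12/29 ≈ -0.41379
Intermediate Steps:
((8 - 5)*4)/(-3 - 26) = (3*4)/(-29) = 12*(-1/29) = -12/29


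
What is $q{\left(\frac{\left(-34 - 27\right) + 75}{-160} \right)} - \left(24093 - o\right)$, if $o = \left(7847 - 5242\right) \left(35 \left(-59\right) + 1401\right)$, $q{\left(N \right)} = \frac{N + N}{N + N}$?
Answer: $-1753812$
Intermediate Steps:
$q{\left(N \right)} = 1$ ($q{\left(N \right)} = \frac{2 N}{2 N} = 2 N \frac{1}{2 N} = 1$)
$o = -1729720$ ($o = 2605 \left(-2065 + 1401\right) = 2605 \left(-664\right) = -1729720$)
$q{\left(\frac{\left(-34 - 27\right) + 75}{-160} \right)} - \left(24093 - o\right) = 1 - \left(24093 - -1729720\right) = 1 - \left(24093 + 1729720\right) = 1 - 1753813 = -1753812$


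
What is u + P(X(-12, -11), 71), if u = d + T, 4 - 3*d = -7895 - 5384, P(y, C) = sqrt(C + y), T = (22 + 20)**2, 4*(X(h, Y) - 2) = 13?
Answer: 18575/3 + sqrt(305)/2 ≈ 6200.4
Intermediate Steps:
X(h, Y) = 21/4 (X(h, Y) = 2 + (1/4)*13 = 2 + 13/4 = 21/4)
T = 1764 (T = 42**2 = 1764)
d = 13283/3 (d = 4/3 - (-7895 - 5384)/3 = 4/3 - 1/3*(-13279) = 4/3 + 13279/3 = 13283/3 ≈ 4427.7)
u = 18575/3 (u = 13283/3 + 1764 = 18575/3 ≈ 6191.7)
u + P(X(-12, -11), 71) = 18575/3 + sqrt(71 + 21/4) = 18575/3 + sqrt(305/4) = 18575/3 + sqrt(305)/2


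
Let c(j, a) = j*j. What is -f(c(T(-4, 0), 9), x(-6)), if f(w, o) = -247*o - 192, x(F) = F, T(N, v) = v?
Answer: -1290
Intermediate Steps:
c(j, a) = j²
f(w, o) = -192 - 247*o
-f(c(T(-4, 0), 9), x(-6)) = -(-192 - 247*(-6)) = -(-192 + 1482) = -1*1290 = -1290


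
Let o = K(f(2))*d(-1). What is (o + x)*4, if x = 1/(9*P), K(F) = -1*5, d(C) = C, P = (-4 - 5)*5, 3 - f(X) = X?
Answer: 8096/405 ≈ 19.990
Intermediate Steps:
f(X) = 3 - X
P = -45 (P = -9*5 = -45)
K(F) = -5
o = 5 (o = -5*(-1) = 5)
x = -1/405 (x = 1/(9*(-45)) = 1/(-405) = -1/405 ≈ -0.0024691)
(o + x)*4 = (5 - 1/405)*4 = (2024/405)*4 = 8096/405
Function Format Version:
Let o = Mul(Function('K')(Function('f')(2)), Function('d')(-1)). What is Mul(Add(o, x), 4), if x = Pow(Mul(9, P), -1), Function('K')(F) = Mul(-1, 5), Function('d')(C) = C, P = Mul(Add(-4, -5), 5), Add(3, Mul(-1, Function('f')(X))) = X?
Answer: Rational(8096, 405) ≈ 19.990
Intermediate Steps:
Function('f')(X) = Add(3, Mul(-1, X))
P = -45 (P = Mul(-9, 5) = -45)
Function('K')(F) = -5
o = 5 (o = Mul(-5, -1) = 5)
x = Rational(-1, 405) (x = Pow(Mul(9, -45), -1) = Pow(-405, -1) = Rational(-1, 405) ≈ -0.0024691)
Mul(Add(o, x), 4) = Mul(Add(5, Rational(-1, 405)), 4) = Mul(Rational(2024, 405), 4) = Rational(8096, 405)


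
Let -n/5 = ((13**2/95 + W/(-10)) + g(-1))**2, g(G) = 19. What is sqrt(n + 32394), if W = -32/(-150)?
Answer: sqrt(1535132564230)/7125 ≈ 173.90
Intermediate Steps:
W = 16/75 (W = -32*(-1/150) = 16/75 ≈ 0.21333)
n = -21873818404/10153125 (n = -5*((13**2/95 + (16/75)/(-10)) + 19)**2 = -5*((169*(1/95) + (16/75)*(-1/10)) + 19)**2 = -5*((169/95 - 8/375) + 19)**2 = -5*(12523/7125 + 19)**2 = -5*(147898/7125)**2 = -5*21873818404/50765625 = -21873818404/10153125 ≈ -2154.4)
sqrt(n + 32394) = sqrt(-21873818404/10153125 + 32394) = sqrt(307026512846/10153125) = sqrt(1535132564230)/7125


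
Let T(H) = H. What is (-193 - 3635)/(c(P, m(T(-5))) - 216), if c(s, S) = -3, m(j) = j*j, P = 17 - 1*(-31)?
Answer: 1276/73 ≈ 17.479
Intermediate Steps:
P = 48 (P = 17 + 31 = 48)
m(j) = j²
(-193 - 3635)/(c(P, m(T(-5))) - 216) = (-193 - 3635)/(-3 - 216) = -3828/(-219) = -3828*(-1/219) = 1276/73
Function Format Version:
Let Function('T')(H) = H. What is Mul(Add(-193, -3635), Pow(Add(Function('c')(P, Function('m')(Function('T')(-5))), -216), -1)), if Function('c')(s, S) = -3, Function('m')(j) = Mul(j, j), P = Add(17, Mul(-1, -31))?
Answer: Rational(1276, 73) ≈ 17.479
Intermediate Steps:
P = 48 (P = Add(17, 31) = 48)
Function('m')(j) = Pow(j, 2)
Mul(Add(-193, -3635), Pow(Add(Function('c')(P, Function('m')(Function('T')(-5))), -216), -1)) = Mul(Add(-193, -3635), Pow(Add(-3, -216), -1)) = Mul(-3828, Pow(-219, -1)) = Mul(-3828, Rational(-1, 219)) = Rational(1276, 73)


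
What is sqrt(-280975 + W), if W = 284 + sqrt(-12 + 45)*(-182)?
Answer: sqrt(-280691 - 182*sqrt(33)) ≈ 530.79*I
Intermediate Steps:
W = 284 - 182*sqrt(33) (W = 284 + sqrt(33)*(-182) = 284 - 182*sqrt(33) ≈ -761.51)
sqrt(-280975 + W) = sqrt(-280975 + (284 - 182*sqrt(33))) = sqrt(-280691 - 182*sqrt(33))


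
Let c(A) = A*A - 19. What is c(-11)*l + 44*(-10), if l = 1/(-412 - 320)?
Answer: -53697/122 ≈ -440.14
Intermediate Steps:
l = -1/732 (l = 1/(-732) = -1/732 ≈ -0.0013661)
c(A) = -19 + A² (c(A) = A² - 19 = -19 + A²)
c(-11)*l + 44*(-10) = (-19 + (-11)²)*(-1/732) + 44*(-10) = (-19 + 121)*(-1/732) - 440 = 102*(-1/732) - 440 = -17/122 - 440 = -53697/122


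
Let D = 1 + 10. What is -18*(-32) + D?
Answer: 587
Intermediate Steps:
D = 11
-18*(-32) + D = -18*(-32) + 11 = 576 + 11 = 587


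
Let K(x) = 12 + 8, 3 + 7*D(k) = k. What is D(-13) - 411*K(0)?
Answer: -57556/7 ≈ -8222.3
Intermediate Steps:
D(k) = -3/7 + k/7
K(x) = 20
D(-13) - 411*K(0) = (-3/7 + (⅐)*(-13)) - 411*20 = (-3/7 - 13/7) - 8220 = -16/7 - 8220 = -57556/7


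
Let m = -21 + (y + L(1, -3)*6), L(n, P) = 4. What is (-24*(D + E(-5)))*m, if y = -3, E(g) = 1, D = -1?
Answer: 0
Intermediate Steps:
m = 0 (m = -21 + (-3 + 4*6) = -21 + (-3 + 24) = -21 + 21 = 0)
(-24*(D + E(-5)))*m = -24*(-1 + 1)*0 = -24*0*0 = 0*0 = 0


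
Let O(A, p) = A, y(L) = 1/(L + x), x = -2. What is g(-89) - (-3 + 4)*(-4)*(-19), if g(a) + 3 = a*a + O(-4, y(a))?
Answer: 7838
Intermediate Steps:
y(L) = 1/(-2 + L) (y(L) = 1/(L - 2) = 1/(-2 + L))
g(a) = -7 + a**2 (g(a) = -3 + (a*a - 4) = -3 + (a**2 - 4) = -3 + (-4 + a**2) = -7 + a**2)
g(-89) - (-3 + 4)*(-4)*(-19) = (-7 + (-89)**2) - (-3 + 4)*(-4)*(-19) = (-7 + 7921) - 1*(-4)*(-19) = 7914 - (-4)*(-19) = 7914 - 1*76 = 7914 - 76 = 7838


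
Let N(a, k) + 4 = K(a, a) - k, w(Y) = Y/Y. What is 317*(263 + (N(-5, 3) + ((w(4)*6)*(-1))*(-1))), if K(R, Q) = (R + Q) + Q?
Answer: 78299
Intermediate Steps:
K(R, Q) = R + 2*Q (K(R, Q) = (Q + R) + Q = R + 2*Q)
w(Y) = 1
N(a, k) = -4 - k + 3*a (N(a, k) = -4 + ((a + 2*a) - k) = -4 + (3*a - k) = -4 + (-k + 3*a) = -4 - k + 3*a)
317*(263 + (N(-5, 3) + ((w(4)*6)*(-1))*(-1))) = 317*(263 + ((-4 - 1*3 + 3*(-5)) + ((1*6)*(-1))*(-1))) = 317*(263 + ((-4 - 3 - 15) + (6*(-1))*(-1))) = 317*(263 + (-22 - 6*(-1))) = 317*(263 + (-22 + 6)) = 317*(263 - 16) = 317*247 = 78299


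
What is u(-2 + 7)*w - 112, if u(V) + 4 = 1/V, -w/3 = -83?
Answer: -5291/5 ≈ -1058.2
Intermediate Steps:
w = 249 (w = -3*(-83) = 249)
u(V) = -4 + 1/V
u(-2 + 7)*w - 112 = (-4 + 1/(-2 + 7))*249 - 112 = (-4 + 1/5)*249 - 112 = (-4 + ⅕)*249 - 112 = -19/5*249 - 112 = -4731/5 - 112 = -5291/5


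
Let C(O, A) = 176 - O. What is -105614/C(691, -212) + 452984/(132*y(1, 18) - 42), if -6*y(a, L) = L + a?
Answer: -9235216/11845 ≈ -779.67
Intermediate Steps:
y(a, L) = -L/6 - a/6 (y(a, L) = -(L + a)/6 = -L/6 - a/6)
-105614/C(691, -212) + 452984/(132*y(1, 18) - 42) = -105614/(176 - 1*691) + 452984/(132*(-⅙*18 - ⅙*1) - 42) = -105614/(176 - 691) + 452984/(132*(-3 - ⅙) - 42) = -105614/(-515) + 452984/(132*(-19/6) - 42) = -105614*(-1/515) + 452984/(-418 - 42) = 105614/515 + 452984/(-460) = 105614/515 + 452984*(-1/460) = 105614/515 - 113246/115 = -9235216/11845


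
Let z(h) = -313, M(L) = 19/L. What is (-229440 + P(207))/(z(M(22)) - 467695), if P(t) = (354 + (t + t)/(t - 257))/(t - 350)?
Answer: 820256643/1673128600 ≈ 0.49025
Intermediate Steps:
P(t) = (354 + 2*t/(-257 + t))/(-350 + t) (P(t) = (354 + (2*t)/(-257 + t))/(-350 + t) = (354 + 2*t/(-257 + t))/(-350 + t))
(-229440 + P(207))/(z(M(22)) - 467695) = (-229440 + 2*(-45489 + 178*207)/(89950 + 207² - 607*207))/(-313 - 467695) = (-229440 + 2*(-45489 + 36846)/(89950 + 42849 - 125649))/(-468008) = (-229440 + 2*(-8643)/7150)*(-1/468008) = (-229440 + 2*(1/7150)*(-8643))*(-1/468008) = (-229440 - 8643/3575)*(-1/468008) = -820256643/3575*(-1/468008) = 820256643/1673128600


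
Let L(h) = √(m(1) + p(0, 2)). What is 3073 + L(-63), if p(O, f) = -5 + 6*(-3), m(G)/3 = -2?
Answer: 3073 + I*√29 ≈ 3073.0 + 5.3852*I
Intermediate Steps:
m(G) = -6 (m(G) = 3*(-2) = -6)
p(O, f) = -23 (p(O, f) = -5 - 18 = -23)
L(h) = I*√29 (L(h) = √(-6 - 23) = √(-29) = I*√29)
3073 + L(-63) = 3073 + I*√29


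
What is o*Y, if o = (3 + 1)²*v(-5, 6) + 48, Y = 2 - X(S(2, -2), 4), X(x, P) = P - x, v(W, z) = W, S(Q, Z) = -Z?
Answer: 0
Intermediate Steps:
Y = 0 (Y = 2 - (4 - (-1)*(-2)) = 2 - (4 - 1*2) = 2 - (4 - 2) = 2 - 1*2 = 2 - 2 = 0)
o = -32 (o = (3 + 1)²*(-5) + 48 = 4²*(-5) + 48 = 16*(-5) + 48 = -80 + 48 = -32)
o*Y = -32*0 = 0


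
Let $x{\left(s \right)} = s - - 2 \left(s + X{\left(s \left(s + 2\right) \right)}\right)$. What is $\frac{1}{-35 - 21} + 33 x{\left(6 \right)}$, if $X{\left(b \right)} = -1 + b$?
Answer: $\frac{206975}{56} \approx 3696.0$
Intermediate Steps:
$x{\left(s \right)} = -2 + 3 s + 2 s \left(2 + s\right)$ ($x{\left(s \right)} = s - - 2 \left(s + \left(-1 + s \left(s + 2\right)\right)\right) = s - - 2 \left(s + \left(-1 + s \left(2 + s\right)\right)\right) = s - - 2 \left(-1 + s + s \left(2 + s\right)\right) = s - \left(2 - 2 s - 2 s \left(2 + s\right)\right) = s + \left(-2 + 2 s + 2 s \left(2 + s\right)\right) = -2 + 3 s + 2 s \left(2 + s\right)$)
$\frac{1}{-35 - 21} + 33 x{\left(6 \right)} = \frac{1}{-35 - 21} + 33 \left(-2 + 2 \cdot 6^{2} + 7 \cdot 6\right) = \frac{1}{-56} + 33 \left(-2 + 2 \cdot 36 + 42\right) = - \frac{1}{56} + 33 \left(-2 + 72 + 42\right) = - \frac{1}{56} + 33 \cdot 112 = - \frac{1}{56} + 3696 = \frac{206975}{56}$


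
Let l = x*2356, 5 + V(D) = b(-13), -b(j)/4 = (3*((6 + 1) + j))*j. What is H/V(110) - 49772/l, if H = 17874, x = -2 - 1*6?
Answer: -72513425/4433992 ≈ -16.354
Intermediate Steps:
x = -8 (x = -2 - 6 = -8)
b(j) = -4*j*(21 + 3*j) (b(j) = -4*3*((6 + 1) + j)*j = -4*3*(7 + j)*j = -4*(21 + 3*j)*j = -4*j*(21 + 3*j))
V(D) = -941 (V(D) = -5 - 12*(-13)*(7 - 13) = -5 - 12*(-13)*(-6) = -5 - 936 = -941)
l = -18848 (l = -8*2356 = -18848)
H/V(110) - 49772/l = 17874/(-941) - 49772/(-18848) = 17874*(-1/941) - 49772*(-1/18848) = -17874/941 + 12443/4712 = -72513425/4433992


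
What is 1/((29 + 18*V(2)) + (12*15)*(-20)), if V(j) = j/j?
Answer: -1/3553 ≈ -0.00028145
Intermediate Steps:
V(j) = 1
1/((29 + 18*V(2)) + (12*15)*(-20)) = 1/((29 + 18*1) + (12*15)*(-20)) = 1/((29 + 18) + 180*(-20)) = 1/(47 - 3600) = 1/(-3553) = -1/3553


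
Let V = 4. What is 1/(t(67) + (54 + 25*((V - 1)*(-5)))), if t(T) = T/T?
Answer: -1/320 ≈ -0.0031250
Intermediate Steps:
t(T) = 1
1/(t(67) + (54 + 25*((V - 1)*(-5)))) = 1/(1 + (54 + 25*((4 - 1)*(-5)))) = 1/(1 + (54 + 25*(3*(-5)))) = 1/(1 + (54 + 25*(-15))) = 1/(1 + (54 - 375)) = 1/(1 - 321) = 1/(-320) = -1/320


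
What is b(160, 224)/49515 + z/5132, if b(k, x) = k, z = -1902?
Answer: -9335641/25411098 ≈ -0.36738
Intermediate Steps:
b(160, 224)/49515 + z/5132 = 160/49515 - 1902/5132 = 160*(1/49515) - 1902*1/5132 = 32/9903 - 951/2566 = -9335641/25411098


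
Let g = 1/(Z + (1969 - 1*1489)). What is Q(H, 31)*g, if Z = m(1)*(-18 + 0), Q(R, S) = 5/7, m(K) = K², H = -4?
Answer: 5/3234 ≈ 0.0015461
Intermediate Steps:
Q(R, S) = 5/7 (Q(R, S) = 5*(⅐) = 5/7)
Z = -18 (Z = 1²*(-18 + 0) = 1*(-18) = -18)
g = 1/462 (g = 1/(-18 + (1969 - 1*1489)) = 1/(-18 + (1969 - 1489)) = 1/(-18 + 480) = 1/462 ≈ 0.0021645)
Q(H, 31)*g = (5/7)*(1/462) = 5/3234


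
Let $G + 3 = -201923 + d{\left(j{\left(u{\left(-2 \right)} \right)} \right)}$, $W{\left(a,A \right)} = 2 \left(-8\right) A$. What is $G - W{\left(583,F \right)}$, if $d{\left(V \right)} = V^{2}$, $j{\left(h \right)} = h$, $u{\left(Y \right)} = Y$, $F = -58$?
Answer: $-202850$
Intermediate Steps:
$W{\left(a,A \right)} = - 16 A$
$G = -201922$ ($G = -3 - \left(201923 - \left(-2\right)^{2}\right) = -3 + \left(-201923 + 4\right) = -3 - 201919 = -201922$)
$G - W{\left(583,F \right)} = -201922 - \left(-16\right) \left(-58\right) = -201922 - 928 = -202850$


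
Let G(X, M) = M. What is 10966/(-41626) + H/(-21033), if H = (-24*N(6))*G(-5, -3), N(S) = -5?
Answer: -11981251/48639981 ≈ -0.24633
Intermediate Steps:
H = -360 (H = -24*(-5)*(-3) = 120*(-3) = -360)
10966/(-41626) + H/(-21033) = 10966/(-41626) - 360/(-21033) = 10966*(-1/41626) - 360*(-1/21033) = -5483/20813 + 40/2337 = -11981251/48639981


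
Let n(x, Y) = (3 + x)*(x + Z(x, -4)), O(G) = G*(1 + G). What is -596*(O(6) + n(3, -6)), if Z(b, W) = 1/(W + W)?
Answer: -35313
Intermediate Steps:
Z(b, W) = 1/(2*W)
n(x, Y) = (3 + x)*(-1/8 + x) (n(x, Y) = (3 + x)*(x + (1/2)/(-4)) = (3 + x)*(x + (1/2)*(-1/4)) = (3 + x)*(x - 1/8) = (3 + x)*(-1/8 + x))
-596*(O(6) + n(3, -6)) = -596*(6*(1 + 6) + (-3/8 + 3**2 + (23/8)*3)) = -596*(6*7 + (-3/8 + 9 + 69/8)) = -596*(42 + 69/4) = -596*237/4 = -35313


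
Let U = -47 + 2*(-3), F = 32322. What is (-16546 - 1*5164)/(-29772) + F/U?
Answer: -480569977/788958 ≈ -609.12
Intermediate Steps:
U = -53 (U = -47 - 6 = -53)
(-16546 - 1*5164)/(-29772) + F/U = (-16546 - 1*5164)/(-29772) + 32322/(-53) = (-16546 - 5164)*(-1/29772) + 32322*(-1/53) = -21710*(-1/29772) - 32322/53 = 10855/14886 - 32322/53 = -480569977/788958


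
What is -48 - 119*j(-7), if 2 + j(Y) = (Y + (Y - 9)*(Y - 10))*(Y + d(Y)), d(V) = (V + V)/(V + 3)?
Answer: 221125/2 ≈ 1.1056e+5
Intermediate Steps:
d(V) = 2*V/(3 + V) (d(V) = (2*V)/(3 + V) = 2*V/(3 + V))
j(Y) = -2 + (Y + (-10 + Y)*(-9 + Y))*(Y + 2*Y/(3 + Y)) (j(Y) = -2 + (Y + (Y - 9)*(Y - 10))*(Y + 2*Y/(3 + Y)) = -2 + (Y + (-9 + Y)*(-10 + Y))*(Y + 2*Y/(3 + Y)) = -2 + (Y + (-10 + Y)*(-9 + Y))*(Y + 2*Y/(3 + Y)))
-48 - 119*j(-7) = -48 - 119*(-6 + (-7)⁴ - 13*(-7)³ + 448*(-7))/(3 - 7) = -48 - 119*(-6 + 2401 - 13*(-343) - 3136)/(-4) = -48 - (-119)*(-6 + 2401 + 4459 - 3136)/4 = -48 - (-119)*3718/4 = -48 - 119*(-1859/2) = -48 + 221221/2 = 221125/2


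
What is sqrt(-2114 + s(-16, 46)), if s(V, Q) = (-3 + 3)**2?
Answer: I*sqrt(2114) ≈ 45.978*I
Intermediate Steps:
s(V, Q) = 0 (s(V, Q) = 0**2 = 0)
sqrt(-2114 + s(-16, 46)) = sqrt(-2114 + 0) = sqrt(-2114) = I*sqrt(2114)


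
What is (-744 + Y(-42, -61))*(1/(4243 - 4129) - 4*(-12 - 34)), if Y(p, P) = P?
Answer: -16886485/114 ≈ -1.4813e+5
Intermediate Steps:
(-744 + Y(-42, -61))*(1/(4243 - 4129) - 4*(-12 - 34)) = (-744 - 61)*(1/(4243 - 4129) - 4*(-12 - 34)) = -805*(1/114 - 4*(-46)) = -805*(1/114 + 184) = -805*20977/114 = -16886485/114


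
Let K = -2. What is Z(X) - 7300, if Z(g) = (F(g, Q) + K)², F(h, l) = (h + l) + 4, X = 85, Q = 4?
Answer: 981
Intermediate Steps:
F(h, l) = 4 + h + l
Z(g) = (6 + g)² (Z(g) = ((4 + g + 4) - 2)² = ((8 + g) - 2)² = (6 + g)²)
Z(X) - 7300 = (6 + 85)² - 7300 = 91² - 7300 = 8281 - 7300 = 981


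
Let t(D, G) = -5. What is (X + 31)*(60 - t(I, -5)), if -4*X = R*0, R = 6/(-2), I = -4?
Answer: 2015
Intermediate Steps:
R = -3 (R = 6*(-½) = -3)
X = 0 (X = -(-3)*0/4 = -¼*0 = 0)
(X + 31)*(60 - t(I, -5)) = (0 + 31)*(60 - 1*(-5)) = 31*(60 + 5) = 31*65 = 2015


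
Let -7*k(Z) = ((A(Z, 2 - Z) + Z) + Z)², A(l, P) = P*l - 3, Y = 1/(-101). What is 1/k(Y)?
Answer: -728422807/961496064 ≈ -0.75759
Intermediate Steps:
Y = -1/101 ≈ -0.0099010
A(l, P) = -3 + P*l
k(Z) = -(-3 + 2*Z + Z*(2 - Z))²/7 (k(Z) = -(((-3 + (2 - Z)*Z) + Z) + Z)²/7 = -(((-3 + Z*(2 - Z)) + Z) + Z)²/7 = -((-3 + Z + Z*(2 - Z)) + Z)²/7 = -(-3 + 2*Z + Z*(2 - Z))²/7)
1/k(Y) = 1/(-(3 + (-1/101)² - 4*(-1/101))²/7) = 1/(-(3 + 1/10201 + 4/101)²/7) = 1/(-(31008/10201)²/7) = 1/(-⅐*961496064/104060401) = 1/(-961496064/728422807) = -728422807/961496064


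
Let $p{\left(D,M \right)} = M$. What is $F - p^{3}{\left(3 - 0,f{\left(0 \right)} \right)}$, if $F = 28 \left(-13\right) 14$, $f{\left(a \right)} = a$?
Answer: $-5096$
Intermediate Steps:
$F = -5096$ ($F = \left(-364\right) 14 = -5096$)
$F - p^{3}{\left(3 - 0,f{\left(0 \right)} \right)} = -5096 - 0^{3} = -5096 - 0 = -5096 + 0 = -5096$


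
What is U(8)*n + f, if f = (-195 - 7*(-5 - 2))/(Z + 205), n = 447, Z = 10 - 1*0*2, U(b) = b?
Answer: 768694/215 ≈ 3575.3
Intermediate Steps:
Z = 10 (Z = 10 - 0*2 = 10 - 1*0 = 10 + 0 = 10)
f = -146/215 (f = (-195 - 7*(-5 - 2))/(10 + 205) = (-195 - 7*(-7))/215 = (-195 + 49)*(1/215) = -146*1/215 = -146/215 ≈ -0.67907)
U(8)*n + f = 8*447 - 146/215 = 3576 - 146/215 = 768694/215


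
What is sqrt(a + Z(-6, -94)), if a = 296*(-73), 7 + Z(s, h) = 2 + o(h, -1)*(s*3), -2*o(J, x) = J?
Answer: I*sqrt(22459) ≈ 149.86*I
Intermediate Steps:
o(J, x) = -J/2
Z(s, h) = -5 - 3*h*s/2 (Z(s, h) = -7 + (2 + (-h/2)*(s*3)) = -7 + (2 + (-h/2)*(3*s)) = -7 + (2 - 3*h*s/2) = -5 - 3*h*s/2)
a = -21608
sqrt(a + Z(-6, -94)) = sqrt(-21608 + (-5 - 3/2*(-94)*(-6))) = sqrt(-21608 + (-5 - 846)) = sqrt(-21608 - 851) = sqrt(-22459) = I*sqrt(22459)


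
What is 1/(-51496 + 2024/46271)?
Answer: -46271/2382769392 ≈ -1.9419e-5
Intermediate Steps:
1/(-51496 + 2024/46271) = 1/(-2382769392/46271) = -46271/2382769392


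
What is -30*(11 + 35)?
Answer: -1380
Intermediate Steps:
-30*(11 + 35) = -30*46 = -1380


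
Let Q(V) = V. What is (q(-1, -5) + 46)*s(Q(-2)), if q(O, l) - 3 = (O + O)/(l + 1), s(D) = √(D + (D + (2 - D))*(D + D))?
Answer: 99*I*√10/2 ≈ 156.53*I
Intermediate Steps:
s(D) = √5*√D (s(D) = √(D + 2*(2*D)) = √(D + 4*D) = √(5*D) = √5*√D)
q(O, l) = 3 + 2*O/(1 + l) (q(O, l) = 3 + (O + O)/(l + 1) = 3 + (2*O)/(1 + l) = 3 + 2*O/(1 + l))
(q(-1, -5) + 46)*s(Q(-2)) = ((3 + 2*(-1) + 3*(-5))/(1 - 5) + 46)*(√5*√(-2)) = ((3 - 2 - 15)/(-4) + 46)*(√5*(I*√2)) = (-¼*(-14) + 46)*(I*√10) = (7/2 + 46)*(I*√10) = 99*(I*√10)/2 = 99*I*√10/2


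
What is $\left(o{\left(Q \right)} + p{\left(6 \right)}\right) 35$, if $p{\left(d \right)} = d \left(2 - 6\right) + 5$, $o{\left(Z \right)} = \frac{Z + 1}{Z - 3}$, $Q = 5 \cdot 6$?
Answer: $- \frac{16870}{27} \approx -624.81$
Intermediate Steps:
$Q = 30$
$o{\left(Z \right)} = \frac{1 + Z}{-3 + Z}$
$p{\left(d \right)} = 5 - 4 d$ ($p{\left(d \right)} = d \left(2 - 6\right) + 5 = d \left(-4\right) + 5 = - 4 d + 5 = 5 - 4 d$)
$\left(o{\left(Q \right)} + p{\left(6 \right)}\right) 35 = \left(\frac{1 + 30}{-3 + 30} + \left(5 - 24\right)\right) 35 = \left(\frac{1}{27} \cdot 31 + \left(5 - 24\right)\right) 35 = \left(\frac{1}{27} \cdot 31 - 19\right) 35 = \left(\frac{31}{27} - 19\right) 35 = \left(- \frac{482}{27}\right) 35 = - \frac{16870}{27}$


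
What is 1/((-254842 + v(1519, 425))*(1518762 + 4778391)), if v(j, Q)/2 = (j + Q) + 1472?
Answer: -1/1561756915530 ≈ -6.4030e-13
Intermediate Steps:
v(j, Q) = 2944 + 2*Q + 2*j (v(j, Q) = 2*((j + Q) + 1472) = 2*((Q + j) + 1472) = 2*(1472 + Q + j) = 2944 + 2*Q + 2*j)
1/((-254842 + v(1519, 425))*(1518762 + 4778391)) = 1/((-254842 + (2944 + 2*425 + 2*1519))*(1518762 + 4778391)) = 1/((-254842 + (2944 + 850 + 3038))*6297153) = 1/((-254842 + 6832)*6297153) = 1/(-248010*6297153) = 1/(-1561756915530) = -1/1561756915530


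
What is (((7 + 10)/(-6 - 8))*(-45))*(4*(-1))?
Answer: -1530/7 ≈ -218.57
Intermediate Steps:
(((7 + 10)/(-6 - 8))*(-45))*(4*(-1)) = ((17/(-14))*(-45))*(-4) = ((17*(-1/14))*(-45))*(-4) = -17/14*(-45)*(-4) = (765/14)*(-4) = -1530/7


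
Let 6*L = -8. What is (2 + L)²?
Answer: 4/9 ≈ 0.44444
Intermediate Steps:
L = -4/3 (L = (⅙)*(-8) = -4/3 ≈ -1.3333)
(2 + L)² = (2 - 4/3)² = (⅔)² = 4/9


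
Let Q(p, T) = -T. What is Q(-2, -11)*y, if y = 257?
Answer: 2827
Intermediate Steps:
Q(-2, -11)*y = -1*(-11)*257 = 11*257 = 2827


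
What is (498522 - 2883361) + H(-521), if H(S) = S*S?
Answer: -2113398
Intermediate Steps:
H(S) = S**2
(498522 - 2883361) + H(-521) = (498522 - 2883361) + (-521)**2 = -2384839 + 271441 = -2113398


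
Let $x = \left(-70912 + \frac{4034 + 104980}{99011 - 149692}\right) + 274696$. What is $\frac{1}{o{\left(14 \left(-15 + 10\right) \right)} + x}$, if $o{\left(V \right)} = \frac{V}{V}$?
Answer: $\frac{50681}{10327918571} \approx 4.9072 \cdot 10^{-6}$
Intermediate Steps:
$x = \frac{10327867890}{50681}$ ($x = \left(-70912 + \frac{109014}{-50681}\right) + 274696 = \left(-70912 + 109014 \left(- \frac{1}{50681}\right)\right) + 274696 = \left(-70912 - \frac{109014}{50681}\right) + 274696 = - \frac{3594000086}{50681} + 274696 = \frac{10327867890}{50681} \approx 2.0378 \cdot 10^{5}$)
$o{\left(V \right)} = 1$
$\frac{1}{o{\left(14 \left(-15 + 10\right) \right)} + x} = \frac{1}{1 + \frac{10327867890}{50681}} = \frac{1}{\frac{10327918571}{50681}} = \frac{50681}{10327918571}$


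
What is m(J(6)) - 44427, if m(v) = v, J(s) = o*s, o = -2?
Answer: -44439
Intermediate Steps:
J(s) = -2*s
m(J(6)) - 44427 = -2*6 - 44427 = -12 - 44427 = -44439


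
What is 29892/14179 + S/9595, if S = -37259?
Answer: -12709559/7160395 ≈ -1.7750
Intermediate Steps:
29892/14179 + S/9595 = 29892/14179 - 37259/9595 = 29892*(1/14179) - 37259*1/9595 = 29892/14179 - 1961/505 = -12709559/7160395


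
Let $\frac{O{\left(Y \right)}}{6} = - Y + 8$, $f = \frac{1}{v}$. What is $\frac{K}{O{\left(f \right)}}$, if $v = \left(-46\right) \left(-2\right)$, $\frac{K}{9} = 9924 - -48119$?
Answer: $\frac{2669978}{245} \approx 10898.0$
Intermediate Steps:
$K = 522387$ ($K = 9 \left(9924 - -48119\right) = 9 \left(9924 + 48119\right) = 9 \cdot 58043 = 522387$)
$v = 92$
$f = \frac{1}{92} \approx 0.01087$
$O{\left(Y \right)} = 48 - 6 Y$ ($O{\left(Y \right)} = 6 \left(- Y + 8\right) = 6 \left(8 - Y\right) = 48 - 6 Y$)
$\frac{K}{O{\left(f \right)}} = \frac{522387}{48 - \frac{3}{46}} = \frac{522387}{\frac{2205}{46}} = 522387 \cdot \frac{46}{2205} = \frac{2669978}{245}$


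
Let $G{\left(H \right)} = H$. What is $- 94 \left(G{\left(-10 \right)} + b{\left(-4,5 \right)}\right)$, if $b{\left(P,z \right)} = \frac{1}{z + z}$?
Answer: $\frac{4653}{5} \approx 930.6$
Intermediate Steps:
$b{\left(P,z \right)} = \frac{1}{2 z}$
$- 94 \left(G{\left(-10 \right)} + b{\left(-4,5 \right)}\right) = - 94 \left(-10 + \frac{1}{2 \cdot 5}\right) = - 94 \left(-10 + \frac{1}{2} \cdot \frac{1}{5}\right) = - 94 \left(-10 + \frac{1}{10}\right) = \left(-94\right) \left(- \frac{99}{10}\right) = \frac{4653}{5}$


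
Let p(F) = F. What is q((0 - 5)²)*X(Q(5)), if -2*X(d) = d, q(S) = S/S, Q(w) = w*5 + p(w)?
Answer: -15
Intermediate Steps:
Q(w) = 6*w (Q(w) = w*5 + w = 5*w + w = 6*w)
q(S) = 1
X(d) = -d/2
q((0 - 5)²)*X(Q(5)) = 1*(-3*5) = 1*(-½*30) = 1*(-15) = -15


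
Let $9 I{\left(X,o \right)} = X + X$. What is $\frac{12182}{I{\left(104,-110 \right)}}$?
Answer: $\frac{54819}{104} \approx 527.11$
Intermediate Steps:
$I{\left(X,o \right)} = \frac{2 X}{9}$ ($I{\left(X,o \right)} = \frac{X + X}{9} = \frac{2 X}{9}$)
$\frac{12182}{I{\left(104,-110 \right)}} = \frac{12182}{\frac{2}{9} \cdot 104} = \frac{12182}{\frac{208}{9}} = 12182 \cdot \frac{9}{208} = \frac{54819}{104}$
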